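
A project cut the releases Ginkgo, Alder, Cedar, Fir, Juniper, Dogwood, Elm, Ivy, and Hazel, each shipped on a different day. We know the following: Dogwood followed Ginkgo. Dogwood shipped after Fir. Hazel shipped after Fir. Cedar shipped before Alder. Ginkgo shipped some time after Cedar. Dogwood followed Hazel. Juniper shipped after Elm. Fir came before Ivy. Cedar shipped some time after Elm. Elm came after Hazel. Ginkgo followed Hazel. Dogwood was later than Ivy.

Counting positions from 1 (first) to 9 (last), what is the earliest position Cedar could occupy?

Elm, Fir, and Hazel must all come before Cedar — 3 forced predecessors.
Nothing else is forced ahead of Cedar, so its earliest slot is position 3 + 1 = 4.

4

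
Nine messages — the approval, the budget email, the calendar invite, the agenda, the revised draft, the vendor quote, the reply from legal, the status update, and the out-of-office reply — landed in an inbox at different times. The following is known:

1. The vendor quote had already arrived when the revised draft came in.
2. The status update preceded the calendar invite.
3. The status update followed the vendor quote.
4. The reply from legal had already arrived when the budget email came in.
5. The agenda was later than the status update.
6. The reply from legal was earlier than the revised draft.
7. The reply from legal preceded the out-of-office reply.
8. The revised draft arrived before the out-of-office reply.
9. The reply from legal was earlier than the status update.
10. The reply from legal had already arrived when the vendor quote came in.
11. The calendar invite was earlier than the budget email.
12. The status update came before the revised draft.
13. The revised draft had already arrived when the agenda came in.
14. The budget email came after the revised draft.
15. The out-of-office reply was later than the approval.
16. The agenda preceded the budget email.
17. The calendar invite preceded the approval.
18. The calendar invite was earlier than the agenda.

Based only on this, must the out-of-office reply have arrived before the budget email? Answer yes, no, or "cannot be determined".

No chain of stated constraints runs from the out-of-office reply to the budget email, and none runs from the budget email to the out-of-office reply either.
So the relative order of the out-of-office reply and the budget email is not fixed by the given facts.

cannot be determined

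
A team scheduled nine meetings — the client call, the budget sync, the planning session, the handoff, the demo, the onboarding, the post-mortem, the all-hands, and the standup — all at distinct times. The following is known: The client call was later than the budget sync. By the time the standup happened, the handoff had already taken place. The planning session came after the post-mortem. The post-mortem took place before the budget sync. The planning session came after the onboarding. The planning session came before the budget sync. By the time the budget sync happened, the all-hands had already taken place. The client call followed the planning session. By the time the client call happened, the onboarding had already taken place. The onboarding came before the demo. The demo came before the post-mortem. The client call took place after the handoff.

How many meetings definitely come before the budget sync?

5

Directly stated before the budget sync: the all-hands, the planning session, and the post-mortem.
The demo reaches the budget sync via the demo → the post-mortem → the budget sync.
The onboarding reaches the budget sync via the onboarding → the planning session → the budget sync.
That's the all-hands, the demo, the onboarding, the planning session, and the post-mortem — 5 in all.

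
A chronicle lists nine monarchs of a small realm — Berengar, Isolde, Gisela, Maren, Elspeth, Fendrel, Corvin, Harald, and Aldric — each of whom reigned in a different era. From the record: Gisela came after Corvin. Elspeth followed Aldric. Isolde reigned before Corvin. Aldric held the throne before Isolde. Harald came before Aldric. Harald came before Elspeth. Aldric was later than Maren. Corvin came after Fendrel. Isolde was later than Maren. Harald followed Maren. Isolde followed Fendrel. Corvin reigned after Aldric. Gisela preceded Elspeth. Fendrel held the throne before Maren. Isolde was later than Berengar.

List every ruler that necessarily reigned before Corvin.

Aldric, Berengar, Fendrel, Harald, Isolde, Maren

Directly stated before Corvin: Aldric, Fendrel, and Isolde.
Berengar reaches Corvin via Berengar → Isolde → Corvin.
Harald reaches Corvin via Harald → Aldric → Corvin.
Maren reaches Corvin via Maren → Aldric → Corvin.
No chain forces Elspeth (or any of the others) ahead of Corvin.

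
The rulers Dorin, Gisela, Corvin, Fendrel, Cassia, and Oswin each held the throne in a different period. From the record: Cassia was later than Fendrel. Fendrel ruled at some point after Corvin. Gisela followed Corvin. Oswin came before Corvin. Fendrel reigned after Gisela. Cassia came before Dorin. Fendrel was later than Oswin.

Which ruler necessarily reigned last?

Every other ruler has a chain of constraints placing them before Dorin, so Dorin is last.

Dorin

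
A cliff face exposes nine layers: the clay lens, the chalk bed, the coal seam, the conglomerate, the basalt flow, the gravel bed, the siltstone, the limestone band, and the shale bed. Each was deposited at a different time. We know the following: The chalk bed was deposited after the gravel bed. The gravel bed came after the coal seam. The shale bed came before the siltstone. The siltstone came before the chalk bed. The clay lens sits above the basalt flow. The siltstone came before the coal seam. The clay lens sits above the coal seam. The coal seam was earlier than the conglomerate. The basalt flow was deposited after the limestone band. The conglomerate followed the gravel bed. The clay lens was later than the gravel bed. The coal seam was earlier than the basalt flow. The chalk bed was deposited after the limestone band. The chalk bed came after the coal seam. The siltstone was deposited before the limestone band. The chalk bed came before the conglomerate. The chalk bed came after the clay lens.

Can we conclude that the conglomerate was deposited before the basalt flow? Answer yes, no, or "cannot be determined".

no

Tracing the constraints gives the basalt flow → the clay lens → the chalk bed → the conglomerate, so the basalt flow must come before the conglomerate.
That means the conglomerate cannot be before the basalt flow.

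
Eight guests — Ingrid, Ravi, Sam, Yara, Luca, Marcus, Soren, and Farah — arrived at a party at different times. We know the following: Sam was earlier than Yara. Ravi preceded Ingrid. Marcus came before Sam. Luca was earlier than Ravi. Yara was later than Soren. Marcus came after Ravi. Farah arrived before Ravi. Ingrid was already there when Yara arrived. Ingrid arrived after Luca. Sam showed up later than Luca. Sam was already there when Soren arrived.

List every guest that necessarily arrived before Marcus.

Directly stated before Marcus: Ravi.
Farah reaches Marcus via Farah → Ravi → Marcus.
Luca reaches Marcus via Luca → Ravi → Marcus.

Farah, Luca, Ravi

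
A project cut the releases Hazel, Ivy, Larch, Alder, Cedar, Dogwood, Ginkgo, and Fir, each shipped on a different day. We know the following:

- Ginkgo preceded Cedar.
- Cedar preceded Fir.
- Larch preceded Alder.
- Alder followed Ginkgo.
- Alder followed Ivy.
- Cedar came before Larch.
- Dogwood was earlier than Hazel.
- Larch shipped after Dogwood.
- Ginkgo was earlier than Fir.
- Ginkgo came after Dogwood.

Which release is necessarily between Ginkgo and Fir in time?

Tracing the constraints gives Ginkgo → Cedar → Fir, so Cedar sits after Ginkgo and before Fir.
No other release is forced both after Ginkgo and before Fir.

Cedar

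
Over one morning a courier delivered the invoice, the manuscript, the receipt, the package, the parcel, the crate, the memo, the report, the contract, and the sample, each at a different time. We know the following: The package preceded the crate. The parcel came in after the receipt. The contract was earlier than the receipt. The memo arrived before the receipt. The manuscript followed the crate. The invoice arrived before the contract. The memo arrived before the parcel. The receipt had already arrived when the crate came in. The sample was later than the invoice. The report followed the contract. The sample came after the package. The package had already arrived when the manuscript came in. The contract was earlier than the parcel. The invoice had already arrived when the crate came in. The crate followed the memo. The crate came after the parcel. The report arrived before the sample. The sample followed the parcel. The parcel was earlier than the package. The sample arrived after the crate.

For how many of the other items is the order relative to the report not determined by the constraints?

Forced before the report: the contract and the invoice; forced after the report: the sample.
That leaves the crate, the manuscript, the memo, the package, the parcel, and the receipt with no forced order relative to the report — 6.

6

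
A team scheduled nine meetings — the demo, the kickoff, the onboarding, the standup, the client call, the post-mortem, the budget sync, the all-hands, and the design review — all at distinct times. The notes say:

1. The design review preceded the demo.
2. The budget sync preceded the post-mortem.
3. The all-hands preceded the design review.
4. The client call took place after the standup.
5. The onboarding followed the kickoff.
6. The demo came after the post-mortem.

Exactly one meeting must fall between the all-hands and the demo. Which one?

Tracing the constraints gives the all-hands → the design review → the demo, so the design review sits after the all-hands and before the demo.
No other meeting is forced both after the all-hands and before the demo.

the design review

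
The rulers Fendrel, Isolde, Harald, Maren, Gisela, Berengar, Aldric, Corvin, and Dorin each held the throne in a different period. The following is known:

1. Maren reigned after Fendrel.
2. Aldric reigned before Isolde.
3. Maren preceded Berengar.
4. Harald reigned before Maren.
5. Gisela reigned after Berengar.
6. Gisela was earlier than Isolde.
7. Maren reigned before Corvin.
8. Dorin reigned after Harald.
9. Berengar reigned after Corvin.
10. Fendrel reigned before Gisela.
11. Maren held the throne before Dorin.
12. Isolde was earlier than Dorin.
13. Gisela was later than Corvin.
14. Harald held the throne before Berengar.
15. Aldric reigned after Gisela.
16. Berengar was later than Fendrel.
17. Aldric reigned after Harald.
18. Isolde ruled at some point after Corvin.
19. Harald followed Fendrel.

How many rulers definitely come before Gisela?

Directly stated before Gisela: Berengar, Corvin, and Fendrel.
Harald reaches Gisela via Harald → Berengar → Gisela.
Maren reaches Gisela via Maren → Berengar → Gisela.
No chain forces Aldric (or any of the others) ahead of Gisela.
That's Berengar, Corvin, Fendrel, Harald, and Maren — 5 in all.

5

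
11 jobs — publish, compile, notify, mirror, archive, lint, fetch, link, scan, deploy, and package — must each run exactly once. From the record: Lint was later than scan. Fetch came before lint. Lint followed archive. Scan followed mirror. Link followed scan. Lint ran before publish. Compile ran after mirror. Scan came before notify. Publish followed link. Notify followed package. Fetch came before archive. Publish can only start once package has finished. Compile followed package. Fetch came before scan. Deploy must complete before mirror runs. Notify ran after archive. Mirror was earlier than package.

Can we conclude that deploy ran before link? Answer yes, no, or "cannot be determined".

yes

Chain the constraints: deploy → mirror → scan → link. Each link is directly stated, so deploy comes before link.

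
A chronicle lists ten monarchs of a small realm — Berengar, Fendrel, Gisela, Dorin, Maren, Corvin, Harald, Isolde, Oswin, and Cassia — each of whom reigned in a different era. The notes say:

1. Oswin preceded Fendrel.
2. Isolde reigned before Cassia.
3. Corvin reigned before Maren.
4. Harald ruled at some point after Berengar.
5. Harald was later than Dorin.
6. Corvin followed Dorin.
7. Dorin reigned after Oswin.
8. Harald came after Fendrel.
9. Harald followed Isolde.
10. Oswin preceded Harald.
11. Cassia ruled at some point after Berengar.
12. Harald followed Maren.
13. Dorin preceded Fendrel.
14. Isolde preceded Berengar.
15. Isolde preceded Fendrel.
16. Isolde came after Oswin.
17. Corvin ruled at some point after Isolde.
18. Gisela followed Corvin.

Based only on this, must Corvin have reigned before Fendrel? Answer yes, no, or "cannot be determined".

cannot be determined

No chain of stated constraints runs from Corvin to Fendrel, and none runs from Fendrel to Corvin either.
So the relative order of Corvin and Fendrel is not fixed by the given facts.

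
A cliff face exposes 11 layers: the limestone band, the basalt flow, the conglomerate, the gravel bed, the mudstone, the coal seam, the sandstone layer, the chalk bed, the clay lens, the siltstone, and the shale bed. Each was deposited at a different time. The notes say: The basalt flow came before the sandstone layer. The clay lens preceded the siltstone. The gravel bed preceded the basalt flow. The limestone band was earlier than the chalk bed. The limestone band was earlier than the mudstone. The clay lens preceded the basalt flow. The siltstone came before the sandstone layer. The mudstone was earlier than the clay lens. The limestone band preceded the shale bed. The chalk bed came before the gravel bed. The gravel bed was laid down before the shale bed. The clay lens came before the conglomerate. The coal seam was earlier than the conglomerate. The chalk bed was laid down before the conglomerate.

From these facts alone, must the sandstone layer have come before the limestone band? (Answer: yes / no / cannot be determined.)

no

Tracing the constraints gives the limestone band → the mudstone → the clay lens → the basalt flow → the sandstone layer, so the limestone band must come before the sandstone layer.
That means the sandstone layer cannot be before the limestone band.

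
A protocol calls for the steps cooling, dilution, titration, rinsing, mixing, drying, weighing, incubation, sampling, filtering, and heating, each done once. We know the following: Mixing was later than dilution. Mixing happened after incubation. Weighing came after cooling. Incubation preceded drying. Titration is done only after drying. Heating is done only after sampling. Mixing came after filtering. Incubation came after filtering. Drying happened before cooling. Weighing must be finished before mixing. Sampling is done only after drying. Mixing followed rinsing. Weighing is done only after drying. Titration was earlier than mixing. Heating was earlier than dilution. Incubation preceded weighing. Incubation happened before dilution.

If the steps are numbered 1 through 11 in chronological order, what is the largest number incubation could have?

Incubation must come before cooling, dilution, drying, heating, mixing, sampling, titration, and weighing — 8 steps forced after it.
Everything else can be placed before incubation in some valid order, so incubation can sit as late as position 11 − 8 = 3.

3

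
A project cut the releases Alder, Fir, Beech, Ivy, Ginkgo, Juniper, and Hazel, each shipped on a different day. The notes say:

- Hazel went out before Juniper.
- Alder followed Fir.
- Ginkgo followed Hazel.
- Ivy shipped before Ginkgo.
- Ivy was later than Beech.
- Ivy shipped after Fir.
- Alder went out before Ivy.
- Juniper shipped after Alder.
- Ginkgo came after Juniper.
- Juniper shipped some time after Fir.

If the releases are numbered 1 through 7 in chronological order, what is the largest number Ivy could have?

6

Ivy must come before Ginkgo — 1 release forced after it.
Everything else can be placed before Ivy in some valid order, so Ivy can sit as late as position 7 − 1 = 6.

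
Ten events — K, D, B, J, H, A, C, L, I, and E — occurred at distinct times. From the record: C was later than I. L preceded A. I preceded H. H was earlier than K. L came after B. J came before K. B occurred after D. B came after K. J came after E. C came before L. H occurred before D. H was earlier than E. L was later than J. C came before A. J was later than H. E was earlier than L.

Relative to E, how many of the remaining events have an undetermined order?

2

Forced before E: H and I; forced after E: A, B, J, K, and L.
That leaves C and D with no forced order relative to E — 2.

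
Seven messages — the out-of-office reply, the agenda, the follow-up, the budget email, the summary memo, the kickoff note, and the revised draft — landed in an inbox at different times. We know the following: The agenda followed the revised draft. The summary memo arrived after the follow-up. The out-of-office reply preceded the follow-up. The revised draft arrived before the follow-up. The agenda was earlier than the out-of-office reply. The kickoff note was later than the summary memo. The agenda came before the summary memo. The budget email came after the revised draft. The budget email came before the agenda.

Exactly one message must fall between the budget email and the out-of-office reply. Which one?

the agenda

Tracing the constraints gives the budget email → the agenda → the out-of-office reply, so the agenda sits after the budget email and before the out-of-office reply.
No other message is forced both after the budget email and before the out-of-office reply.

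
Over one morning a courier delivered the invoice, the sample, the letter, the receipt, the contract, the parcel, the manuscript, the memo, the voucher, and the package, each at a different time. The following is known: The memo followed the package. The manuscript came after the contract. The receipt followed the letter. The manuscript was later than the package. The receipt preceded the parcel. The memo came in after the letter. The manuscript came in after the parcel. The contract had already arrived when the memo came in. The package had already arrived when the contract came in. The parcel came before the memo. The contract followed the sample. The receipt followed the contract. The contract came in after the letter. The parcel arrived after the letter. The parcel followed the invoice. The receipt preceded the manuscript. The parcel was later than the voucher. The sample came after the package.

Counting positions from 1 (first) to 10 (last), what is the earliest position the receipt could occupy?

The contract, the letter, the package, and the sample must all come before the receipt — 4 forced predecessors.
Nothing else is forced ahead of the receipt, so its earliest slot is position 4 + 1 = 5.

5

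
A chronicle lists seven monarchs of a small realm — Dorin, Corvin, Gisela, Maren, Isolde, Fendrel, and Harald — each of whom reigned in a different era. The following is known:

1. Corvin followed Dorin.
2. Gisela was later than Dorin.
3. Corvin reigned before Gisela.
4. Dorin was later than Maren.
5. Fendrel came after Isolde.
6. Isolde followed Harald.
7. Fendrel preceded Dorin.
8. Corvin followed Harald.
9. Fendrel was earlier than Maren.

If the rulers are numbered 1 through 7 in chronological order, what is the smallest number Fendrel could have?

Harald and Isolde must both come before Fendrel — 2 forced predecessors.
Nothing else is forced ahead of Fendrel, so their earliest slot is position 2 + 1 = 3.

3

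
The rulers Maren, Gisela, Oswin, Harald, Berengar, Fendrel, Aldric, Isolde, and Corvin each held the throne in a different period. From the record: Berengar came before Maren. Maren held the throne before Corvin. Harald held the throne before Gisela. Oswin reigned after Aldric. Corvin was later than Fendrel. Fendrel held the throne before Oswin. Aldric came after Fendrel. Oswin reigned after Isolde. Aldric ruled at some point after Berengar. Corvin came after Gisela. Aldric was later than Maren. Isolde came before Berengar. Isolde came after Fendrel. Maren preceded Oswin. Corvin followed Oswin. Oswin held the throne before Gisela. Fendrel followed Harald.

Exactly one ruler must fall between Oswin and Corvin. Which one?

Gisela

Tracing the constraints gives Oswin → Gisela → Corvin, so Gisela sits after Oswin and before Corvin.
No other ruler is forced both after Oswin and before Corvin.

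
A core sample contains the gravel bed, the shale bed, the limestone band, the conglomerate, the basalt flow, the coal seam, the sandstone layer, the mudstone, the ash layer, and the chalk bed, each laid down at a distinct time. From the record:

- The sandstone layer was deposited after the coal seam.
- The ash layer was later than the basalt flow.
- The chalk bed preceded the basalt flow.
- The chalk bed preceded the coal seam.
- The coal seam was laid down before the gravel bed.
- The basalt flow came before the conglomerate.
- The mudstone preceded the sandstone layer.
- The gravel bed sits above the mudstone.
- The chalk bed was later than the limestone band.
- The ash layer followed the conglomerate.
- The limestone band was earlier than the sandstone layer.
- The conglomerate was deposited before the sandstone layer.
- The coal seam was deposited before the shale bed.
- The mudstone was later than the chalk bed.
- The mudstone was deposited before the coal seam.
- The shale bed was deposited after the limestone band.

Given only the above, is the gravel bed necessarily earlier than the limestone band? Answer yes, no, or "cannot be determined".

no

Tracing the constraints gives the limestone band → the chalk bed → the mudstone → the gravel bed, so the limestone band must come before the gravel bed.
That means the gravel bed cannot be before the limestone band.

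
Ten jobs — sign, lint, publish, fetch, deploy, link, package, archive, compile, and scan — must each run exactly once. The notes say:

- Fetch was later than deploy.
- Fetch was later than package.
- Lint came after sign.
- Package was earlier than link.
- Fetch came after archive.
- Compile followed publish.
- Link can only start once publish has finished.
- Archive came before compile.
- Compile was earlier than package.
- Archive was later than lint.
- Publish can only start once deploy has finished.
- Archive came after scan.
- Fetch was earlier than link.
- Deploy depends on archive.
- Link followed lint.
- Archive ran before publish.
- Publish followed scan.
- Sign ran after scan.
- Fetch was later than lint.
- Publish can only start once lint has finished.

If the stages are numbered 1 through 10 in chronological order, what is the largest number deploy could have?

Deploy must come before compile, fetch, link, package, and publish — 5 stages forced after it.
Everything else can be placed before deploy in some valid order, so deploy can sit as late as position 10 − 5 = 5.

5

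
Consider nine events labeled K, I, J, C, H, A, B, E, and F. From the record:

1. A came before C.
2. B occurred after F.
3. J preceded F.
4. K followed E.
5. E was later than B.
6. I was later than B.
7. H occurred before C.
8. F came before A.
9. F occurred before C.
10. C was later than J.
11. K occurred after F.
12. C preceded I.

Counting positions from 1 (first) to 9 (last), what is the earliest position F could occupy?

J must come before F — 1 forced predecessor.
Nothing else is forced ahead of F, so its earliest slot is position 1 + 1 = 2.

2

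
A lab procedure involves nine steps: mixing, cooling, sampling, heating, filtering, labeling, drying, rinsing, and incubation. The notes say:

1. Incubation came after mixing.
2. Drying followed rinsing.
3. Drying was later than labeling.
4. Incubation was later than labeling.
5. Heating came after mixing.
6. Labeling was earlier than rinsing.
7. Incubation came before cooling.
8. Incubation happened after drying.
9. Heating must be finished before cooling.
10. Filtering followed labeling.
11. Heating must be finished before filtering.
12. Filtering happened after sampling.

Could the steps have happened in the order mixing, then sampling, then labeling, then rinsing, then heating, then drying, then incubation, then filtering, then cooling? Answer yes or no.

Check each stated constraint against the proposed order — e.g. mixing is ahead of incubation; sampling is ahead of filtering. Every pair is in the required order; nothing is violated.

yes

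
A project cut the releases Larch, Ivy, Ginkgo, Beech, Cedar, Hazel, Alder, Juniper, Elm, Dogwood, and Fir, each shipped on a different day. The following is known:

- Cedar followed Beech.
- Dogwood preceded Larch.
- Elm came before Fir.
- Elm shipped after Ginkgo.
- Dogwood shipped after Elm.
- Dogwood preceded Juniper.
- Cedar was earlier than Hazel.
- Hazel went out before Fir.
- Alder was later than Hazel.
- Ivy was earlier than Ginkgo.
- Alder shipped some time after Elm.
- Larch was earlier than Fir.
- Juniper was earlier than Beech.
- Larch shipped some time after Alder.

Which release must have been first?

Ivy

Ivy has a chain of constraints placing it before every other release, so Ivy must be first.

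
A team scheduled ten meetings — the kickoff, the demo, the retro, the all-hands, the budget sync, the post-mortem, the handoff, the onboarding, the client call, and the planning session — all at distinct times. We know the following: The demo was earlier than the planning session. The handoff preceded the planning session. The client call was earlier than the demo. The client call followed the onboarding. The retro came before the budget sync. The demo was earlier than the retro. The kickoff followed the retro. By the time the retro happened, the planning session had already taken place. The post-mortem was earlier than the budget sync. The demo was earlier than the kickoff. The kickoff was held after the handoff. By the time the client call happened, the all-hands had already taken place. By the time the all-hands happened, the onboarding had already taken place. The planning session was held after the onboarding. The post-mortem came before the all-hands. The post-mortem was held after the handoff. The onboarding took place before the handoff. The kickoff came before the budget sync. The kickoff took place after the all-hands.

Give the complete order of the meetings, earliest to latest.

the onboarding, the handoff, the post-mortem, the all-hands, the client call, the demo, the planning session, the retro, the kickoff, the budget sync

The constraints fix every adjacent pair, so only one ordering works:
the onboarding → the handoff → the post-mortem → the all-hands → the client call → the demo → the planning session → the retro → the kickoff → the budget sync.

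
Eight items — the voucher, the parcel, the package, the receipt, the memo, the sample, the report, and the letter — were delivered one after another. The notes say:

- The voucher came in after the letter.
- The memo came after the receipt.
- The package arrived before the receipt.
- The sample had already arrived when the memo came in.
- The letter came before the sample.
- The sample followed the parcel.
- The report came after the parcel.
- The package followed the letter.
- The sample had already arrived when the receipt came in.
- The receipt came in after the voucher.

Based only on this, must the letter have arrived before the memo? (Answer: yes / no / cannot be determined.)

yes

Chain the constraints: the letter → the sample → the memo. Each link is directly stated, so the letter comes before the memo.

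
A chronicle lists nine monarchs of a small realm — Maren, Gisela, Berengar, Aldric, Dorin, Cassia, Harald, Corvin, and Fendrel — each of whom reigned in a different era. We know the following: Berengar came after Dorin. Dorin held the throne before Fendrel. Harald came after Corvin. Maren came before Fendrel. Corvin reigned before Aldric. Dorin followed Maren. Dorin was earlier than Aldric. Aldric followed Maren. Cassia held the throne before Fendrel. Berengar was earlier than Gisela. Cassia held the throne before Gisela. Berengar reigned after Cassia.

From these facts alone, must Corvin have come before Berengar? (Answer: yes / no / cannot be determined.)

No chain of stated constraints runs from Corvin to Berengar, and none runs from Berengar to Corvin either.
So the relative order of Corvin and Berengar is not fixed by the given facts.

cannot be determined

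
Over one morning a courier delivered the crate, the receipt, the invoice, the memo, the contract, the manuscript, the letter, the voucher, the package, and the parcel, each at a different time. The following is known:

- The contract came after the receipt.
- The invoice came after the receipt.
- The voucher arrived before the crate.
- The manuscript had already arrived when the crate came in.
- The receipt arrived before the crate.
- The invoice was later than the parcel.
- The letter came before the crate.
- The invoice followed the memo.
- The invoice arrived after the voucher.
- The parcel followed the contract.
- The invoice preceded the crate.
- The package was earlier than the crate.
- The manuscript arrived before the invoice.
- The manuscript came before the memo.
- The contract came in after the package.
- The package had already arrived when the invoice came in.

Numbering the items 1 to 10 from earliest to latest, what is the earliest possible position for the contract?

3

The package and the receipt must both come before the contract — 2 forced predecessors.
Nothing else is forced ahead of the contract, so its earliest slot is position 2 + 1 = 3.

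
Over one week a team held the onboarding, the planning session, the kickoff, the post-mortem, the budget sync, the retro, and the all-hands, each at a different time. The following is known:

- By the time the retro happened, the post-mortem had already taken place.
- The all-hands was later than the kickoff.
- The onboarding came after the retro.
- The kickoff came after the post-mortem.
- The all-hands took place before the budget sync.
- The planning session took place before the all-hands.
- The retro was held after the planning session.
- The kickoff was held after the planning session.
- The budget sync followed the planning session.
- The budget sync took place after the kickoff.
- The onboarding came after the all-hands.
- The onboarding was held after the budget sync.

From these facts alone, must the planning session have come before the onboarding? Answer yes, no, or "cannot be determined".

Chain the constraints: the planning session → the retro → the onboarding. Each link is directly stated, so the planning session comes before the onboarding.

yes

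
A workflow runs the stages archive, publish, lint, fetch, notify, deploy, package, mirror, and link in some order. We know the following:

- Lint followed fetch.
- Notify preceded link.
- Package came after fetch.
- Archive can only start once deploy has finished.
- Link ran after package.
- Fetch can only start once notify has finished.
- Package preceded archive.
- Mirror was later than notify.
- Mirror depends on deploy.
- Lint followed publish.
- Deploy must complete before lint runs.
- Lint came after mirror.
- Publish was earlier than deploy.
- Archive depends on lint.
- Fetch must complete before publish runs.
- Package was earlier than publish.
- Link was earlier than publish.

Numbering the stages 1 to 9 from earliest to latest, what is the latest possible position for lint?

Lint must come before archive — 1 stage forced after it.
Everything else can be placed before lint in some valid order, so lint can sit as late as position 9 − 1 = 8.

8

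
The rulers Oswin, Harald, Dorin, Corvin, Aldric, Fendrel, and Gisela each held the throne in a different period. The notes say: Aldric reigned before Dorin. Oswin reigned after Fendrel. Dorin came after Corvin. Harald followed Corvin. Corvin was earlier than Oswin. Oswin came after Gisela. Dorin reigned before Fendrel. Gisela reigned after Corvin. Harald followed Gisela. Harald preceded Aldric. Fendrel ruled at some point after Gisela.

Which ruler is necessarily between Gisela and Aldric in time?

Harald

Tracing the constraints gives Gisela → Harald → Aldric, so Harald sits after Gisela and before Aldric.
No other ruler is forced both after Gisela and before Aldric.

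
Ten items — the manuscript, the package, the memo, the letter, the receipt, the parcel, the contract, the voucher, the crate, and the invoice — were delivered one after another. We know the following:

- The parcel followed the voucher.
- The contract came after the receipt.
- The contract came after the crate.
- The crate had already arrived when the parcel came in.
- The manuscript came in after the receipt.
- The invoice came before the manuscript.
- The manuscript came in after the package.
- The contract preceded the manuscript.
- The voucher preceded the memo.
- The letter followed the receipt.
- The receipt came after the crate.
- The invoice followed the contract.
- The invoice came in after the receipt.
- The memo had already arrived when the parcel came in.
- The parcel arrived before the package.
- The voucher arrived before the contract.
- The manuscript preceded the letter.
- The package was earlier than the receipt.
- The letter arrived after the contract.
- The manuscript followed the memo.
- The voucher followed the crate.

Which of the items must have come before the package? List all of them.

Directly stated before the package: the parcel.
The crate reaches the package via the crate → the parcel → the package.
The memo reaches the package via the memo → the parcel → the package.
The voucher reaches the package via the voucher → the parcel → the package.
No chain forces the receipt (or any of the others) ahead of the package.

the crate, the memo, the parcel, the voucher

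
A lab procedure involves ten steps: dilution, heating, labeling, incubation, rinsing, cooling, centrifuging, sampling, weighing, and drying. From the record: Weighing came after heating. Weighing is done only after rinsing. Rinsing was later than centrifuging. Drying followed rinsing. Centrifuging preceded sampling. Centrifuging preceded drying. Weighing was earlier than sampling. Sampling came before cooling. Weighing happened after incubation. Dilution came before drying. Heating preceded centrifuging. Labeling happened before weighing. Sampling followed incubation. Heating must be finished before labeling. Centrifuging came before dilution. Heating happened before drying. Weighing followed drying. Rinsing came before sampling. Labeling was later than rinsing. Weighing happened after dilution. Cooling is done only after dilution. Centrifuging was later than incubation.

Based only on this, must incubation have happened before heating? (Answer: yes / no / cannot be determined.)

cannot be determined

No chain of stated constraints runs from incubation to heating, and none runs from heating to incubation either.
So the relative order of incubation and heating is not fixed by the given facts.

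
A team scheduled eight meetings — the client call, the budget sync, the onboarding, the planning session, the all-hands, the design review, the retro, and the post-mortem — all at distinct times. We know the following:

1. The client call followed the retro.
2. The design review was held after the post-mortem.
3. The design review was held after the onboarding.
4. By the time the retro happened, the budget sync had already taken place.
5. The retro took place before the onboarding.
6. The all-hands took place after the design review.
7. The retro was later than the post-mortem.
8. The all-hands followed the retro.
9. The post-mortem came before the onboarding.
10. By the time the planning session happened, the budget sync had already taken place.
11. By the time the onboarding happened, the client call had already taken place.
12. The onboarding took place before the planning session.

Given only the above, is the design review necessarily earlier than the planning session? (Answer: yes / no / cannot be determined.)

No chain of stated constraints runs from the design review to the planning session, and none runs from the planning session to the design review either.
So the relative order of the design review and the planning session is not fixed by the given facts.

cannot be determined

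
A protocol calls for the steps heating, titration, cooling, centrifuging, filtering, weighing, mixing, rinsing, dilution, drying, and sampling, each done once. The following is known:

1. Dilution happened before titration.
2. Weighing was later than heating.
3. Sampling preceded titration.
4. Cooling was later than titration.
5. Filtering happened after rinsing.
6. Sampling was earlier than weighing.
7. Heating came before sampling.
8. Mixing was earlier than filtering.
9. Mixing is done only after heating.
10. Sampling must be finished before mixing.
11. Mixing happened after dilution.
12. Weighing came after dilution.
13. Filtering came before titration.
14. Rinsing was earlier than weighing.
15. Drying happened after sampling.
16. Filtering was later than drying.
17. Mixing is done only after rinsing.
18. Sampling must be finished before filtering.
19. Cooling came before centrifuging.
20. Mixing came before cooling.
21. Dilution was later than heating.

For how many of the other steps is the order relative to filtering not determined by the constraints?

Forced before filtering: dilution, drying, heating, mixing, rinsing, and sampling; forced after filtering: centrifuging, cooling, and titration.
That leaves weighing with no forced order relative to filtering — 1.

1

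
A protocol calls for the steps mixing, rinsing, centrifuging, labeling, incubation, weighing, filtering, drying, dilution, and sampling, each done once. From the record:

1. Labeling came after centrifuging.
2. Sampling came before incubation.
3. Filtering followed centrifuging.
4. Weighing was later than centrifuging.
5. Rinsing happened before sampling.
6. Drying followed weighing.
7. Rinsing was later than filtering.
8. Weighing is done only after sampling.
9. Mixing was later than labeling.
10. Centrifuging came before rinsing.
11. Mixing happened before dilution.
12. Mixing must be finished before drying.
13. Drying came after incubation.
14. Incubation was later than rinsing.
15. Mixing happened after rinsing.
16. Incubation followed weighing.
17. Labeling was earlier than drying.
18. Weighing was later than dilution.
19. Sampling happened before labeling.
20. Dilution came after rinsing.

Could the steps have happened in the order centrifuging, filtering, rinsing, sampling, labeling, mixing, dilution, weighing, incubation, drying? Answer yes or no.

Check each stated constraint against the proposed order — e.g. rinsing is ahead of incubation; centrifuging is ahead of weighing. Every pair is in the required order; nothing is violated.

yes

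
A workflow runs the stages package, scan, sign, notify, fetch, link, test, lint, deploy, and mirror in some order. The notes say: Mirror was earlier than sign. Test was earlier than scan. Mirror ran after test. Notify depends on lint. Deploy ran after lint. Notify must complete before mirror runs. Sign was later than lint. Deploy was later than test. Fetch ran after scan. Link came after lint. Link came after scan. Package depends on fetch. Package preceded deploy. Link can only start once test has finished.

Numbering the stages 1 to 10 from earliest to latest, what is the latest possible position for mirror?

9

Mirror must come before sign — 1 stage forced after it.
Everything else can be placed before mirror in some valid order, so mirror can sit as late as position 10 − 1 = 9.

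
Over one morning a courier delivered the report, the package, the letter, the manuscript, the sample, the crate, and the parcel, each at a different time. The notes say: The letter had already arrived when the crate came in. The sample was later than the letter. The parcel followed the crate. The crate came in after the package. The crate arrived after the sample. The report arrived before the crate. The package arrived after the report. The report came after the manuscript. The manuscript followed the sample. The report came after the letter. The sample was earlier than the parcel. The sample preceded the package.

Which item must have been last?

Every other item has a chain of constraints placing it before the parcel, so the parcel is last.

the parcel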